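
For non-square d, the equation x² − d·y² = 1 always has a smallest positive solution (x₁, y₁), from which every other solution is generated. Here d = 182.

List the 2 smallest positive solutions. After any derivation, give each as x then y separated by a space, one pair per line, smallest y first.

√182 = [13; 2,26, …], period ℓ=2 (even) → k=1
i=0: a=13 ⇒ p=13, q=1
i=1: a=2 ⇒ p=27, q=2
→ (27, 2).  Check: 27²=729, 182·2²=728, difference 1.
n=2: (27,2)∘(27,2) = (27·27+182·2·2, 27·2+2·27) = (1457,108)

27 2
1457 108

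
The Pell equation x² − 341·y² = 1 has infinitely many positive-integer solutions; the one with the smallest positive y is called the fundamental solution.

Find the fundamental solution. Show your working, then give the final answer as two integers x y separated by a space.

10626551 575460

[18; 2,6,1,8,2,…,6,2,36] for √341; ℓ=14 ⇒ convergent index 13
a_0=18:  p_0=18·1+0=18,  q_0=18·0+1=1
a_1=2:  p_1=2·18+1=37,  q_1=2·1+0=2
…
a_3=1:  p_3=1·240+37=277,  q_3=1·13+2=15
…
a_6=1:  p_6=1·5189+2456=7645,  q_6=1·281+133=414
a_7=2:  p_7=2·7645+5189=20479,  q_7=2·414+281=1109
…
a_11=1:  p_11=1·641940+76727=718667,  q_11=1·34763+4155=38918
a_12=6:  p_12=6·718667+641940=4953942,  q_12=6·38918+34763=268271
a_13=2:  p_13=2·4953942+718667=10626551,  q_13=2·268271+38918=575460
→ (10626551, 575460).  Check: 10626551²=112923586155601, 341·575460²=112923586155600, difference 1.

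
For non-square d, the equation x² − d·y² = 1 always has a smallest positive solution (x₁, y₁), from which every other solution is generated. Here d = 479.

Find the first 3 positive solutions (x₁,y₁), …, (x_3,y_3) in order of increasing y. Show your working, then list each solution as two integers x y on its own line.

2989440 136591
17873503027199 816661198080
106863529779256567680 4882719303976413809

d=479: √d = [21; 1,7,1,3,2,21,2,3,1,7,1,42] (ℓ=12, even), read p_11/q_11
i=0: a=21 ⇒ p=21, q=1
i=1: a=1 ⇒ p=22, q=1
i=2: a=7 ⇒ p=175, q=8
i=3: a=1 ⇒ p=197, q=9
i=4: a=3 ⇒ p=766, q=35
…
i=6: a=21 ⇒ p=37075, q=1694
i=7: a=2 ⇒ p=75879, q=3467
i=8: a=3 ⇒ p=264712, q=12095
i=9: a=1 ⇒ p=340591, q=15562
i=10: a=7 ⇒ p=2648849, q=121029
i=11: a=1 ⇒ p=2989440, q=136591
fundamental: x₁=2989440, y₁=136591  (since 8936751513600 − 479·18657101281 = 1)
k=2:  x_2 = 2989440·2989440+479·136591·136591 = 17873503027199,  y_2 = 2989440·136591+136591·2989440 = 816661198080
k=3:  x_3 = 2989440·17873503027199+479·136591·816661198080 = 106863529779256567680,  y_3 = 2989440·816661198080+136591·17873503027199 = 4882719303976413809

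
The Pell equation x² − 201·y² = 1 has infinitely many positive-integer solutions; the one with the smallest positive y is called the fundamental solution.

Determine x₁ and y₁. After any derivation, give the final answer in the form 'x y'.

√201 = [14; 5,1,1,1,2,…,1,5,28, …], period ℓ=14 (even) → k=13
i=0: a=14 ⇒ p=14, q=1
…
i=5: a=2 ⇒ p=638, q=45
…
i=8: a=1 ⇒ p=8549, q=603
…
i=12: a=1 ⇒ p=91402, q=6447
i=13: a=5 ⇒ p=515095, q=36332
fundamental: x₁=515095, y₁=36332  (since 265322859025 − 201·1320014224 = 1)

515095 36332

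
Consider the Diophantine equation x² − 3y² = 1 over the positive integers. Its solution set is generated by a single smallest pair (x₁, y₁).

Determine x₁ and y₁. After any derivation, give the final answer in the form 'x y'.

√3 → a₀=1, period (1,2); ℓ=2 even so k=1
step 0: (1, 1)  from 1·(1,0) + (0,1)
step 1: (2, 1)  from 1·(1,1) + (1,0)
fundamental: x₁=2, y₁=1  (since 4 − 3·1 = 1)

2 1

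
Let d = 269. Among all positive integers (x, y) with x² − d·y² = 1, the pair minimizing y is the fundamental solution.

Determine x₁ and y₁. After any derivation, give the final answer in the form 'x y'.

d=269: √d = [16; 2,2,32] (ℓ=3, odd), read p_5/q_5
a_0=16:  p_0=16·1+0=16,  q_0=16·0+1=1
…
a_2=2:  p_2=2·33+16=82,  q_2=2·2+1=5
a_3=32:  p_3=32·82+33=2657,  q_3=32·5+2=162
a_4=2:  p_4=2·2657+82=5396,  q_4=2·162+5=329
a_5=2:  p_5=2·5396+2657=13449,  q_5=2·329+162=820
fundamental: x₁=13449, y₁=820  (since 180875601 − 269·672400 = 1)

13449 820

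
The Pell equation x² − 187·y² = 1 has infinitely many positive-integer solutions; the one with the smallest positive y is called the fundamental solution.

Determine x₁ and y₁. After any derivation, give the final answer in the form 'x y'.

1682 123

√187 = [13; 1,2,13,2,1,26, …], period ℓ=6 (even) → k=5
i=0: a=13 ⇒ p=13, q=1
…
i=2: a=2 ⇒ p=41, q=3
…
i=4: a=2 ⇒ p=1135, q=83
i=5: a=1 ⇒ p=1682, q=123
(x₁, y₁) = (1682, 123);  1682² − 187·123² = 1 ✓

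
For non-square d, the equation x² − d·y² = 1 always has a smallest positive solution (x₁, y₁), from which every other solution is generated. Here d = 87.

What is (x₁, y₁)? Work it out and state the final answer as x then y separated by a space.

28 3

√87 = [9; 3,18, …], period ℓ=2 (even) → k=1
a_0=9:  p_0=9·1+0=9,  q_0=9·0+1=1
a_1=3:  p_1=3·9+1=28,  q_1=3·1+0=3
(x₁, y₁) = (28, 3);  28² − 87·3² = 1 ✓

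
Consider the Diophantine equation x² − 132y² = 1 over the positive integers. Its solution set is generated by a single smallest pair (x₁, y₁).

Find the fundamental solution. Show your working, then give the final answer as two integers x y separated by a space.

23 2

d=132: √d = [11; 2,22] (ℓ=2, even), read p_1/q_1
a_0=11:  p_0=11·1+0=11,  q_0=11·0+1=1
a_1=2:  p_1=2·11+1=23,  q_1=2·1+0=2
→ (23, 2).  Check: 23²=529, 132·2²=528, difference 1.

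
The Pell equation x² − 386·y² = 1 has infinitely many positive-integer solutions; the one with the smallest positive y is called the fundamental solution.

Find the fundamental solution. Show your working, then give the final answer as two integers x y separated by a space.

111555 5678

√386 → a₀=19, period (1,1,1,4,1,18,1,4,1,1,1,38); ℓ=12 even so k=11
a_0=19:  p_0=19·1+0=19,  q_0=19·0+1=1
a_1=1:  p_1=1·19+1=20,  q_1=1·1+0=1
…
a_3=1:  p_3=1·39+20=59,  q_3=1·2+1=3
a_4=4:  p_4=4·59+39=275,  q_4=4·3+2=14
…
a_6=18:  p_6=18·334+275=6287,  q_6=18·17+14=320
a_7=1:  p_7=1·6287+334=6621,  q_7=1·320+17=337
a_8=4:  p_8=4·6621+6287=32771,  q_8=4·337+320=1668
a_9=1:  p_9=1·32771+6621=39392,  q_9=1·1668+337=2005
a_10=1:  p_10=1·39392+32771=72163,  q_10=1·2005+1668=3673
a_11=1:  p_11=1·72163+39392=111555,  q_11=1·3673+2005=5678
(x₁, y₁) = (111555, 5678);  111555² − 386·5678² = 1 ✓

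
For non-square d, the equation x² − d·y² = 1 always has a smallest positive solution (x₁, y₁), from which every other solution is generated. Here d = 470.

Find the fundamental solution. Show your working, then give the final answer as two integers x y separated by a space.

√470 → a₀=21, period (1,2,8,2,1,42); ℓ=6 even so k=5
k=0  a_k=21  p_k/q_k = 21/1
k=1  a_k=1  p_k/q_k = 22/1
k=2  a_k=2  p_k/q_k = 65/3
k=3  a_k=8  p_k/q_k = 542/25
k=4  a_k=2  p_k/q_k = 1149/53
k=5  a_k=1  p_k/q_k = 1691/78
(x₁, y₁) = (1691, 78);  1691² − 470·78² = 1 ✓

1691 78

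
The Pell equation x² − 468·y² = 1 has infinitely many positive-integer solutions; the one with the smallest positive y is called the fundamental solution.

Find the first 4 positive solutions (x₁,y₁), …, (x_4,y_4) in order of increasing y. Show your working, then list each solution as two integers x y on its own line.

√468 → a₀=21, period (1,1,1,2,1,1,1,42); ℓ=8 even so k=7
k=0  a_k=21  p_k/q_k = 21/1
k=1  a_k=1  p_k/q_k = 22/1
…
k=3  a_k=1  p_k/q_k = 65/3
…
k=5  a_k=1  p_k/q_k = 238/11
k=6  a_k=1  p_k/q_k = 411/19
k=7  a_k=1  p_k/q_k = 649/30
→ (649, 30).  Check: 649²=421201, 468·30²=421200, difference 1.
n=2: (649,30)∘(649,30) = (649·649+468·30·30, 649·30+30·649) = (842401,38940)
n=3: (842401,38940)∘(649,30) = (649·842401+468·30·38940, 649·38940+30·842401) = (1093435849,50544090)
n=4: (1093435849,50544090)∘(649,30) = (649·1093435849+468·30·50544090, 649·50544090+30·1093435849) = (1419278889601,65606189880)

649 30
842401 38940
1093435849 50544090
1419278889601 65606189880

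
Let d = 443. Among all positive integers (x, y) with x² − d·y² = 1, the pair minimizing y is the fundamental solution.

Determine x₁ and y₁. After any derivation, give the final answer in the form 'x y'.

442 21

d=443: √d = [21; 21,42] (ℓ=2, even), read p_1/q_1
a_0=21:  p_0=21·1+0=21,  q_0=21·0+1=1
a_1=21:  p_1=21·21+1=442,  q_1=21·1+0=21
fundamental: x₁=442, y₁=21  (since 195364 − 443·441 = 1)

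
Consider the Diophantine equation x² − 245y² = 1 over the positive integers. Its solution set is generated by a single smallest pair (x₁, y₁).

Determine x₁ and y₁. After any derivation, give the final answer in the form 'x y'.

51841 3312

√245 → a₀=15, period (1,1,1,7,6,7,1,1,1,30); ℓ=10 even so k=9
i=0: a=15 ⇒ p=15, q=1
i=1: a=1 ⇒ p=16, q=1
i=2: a=1 ⇒ p=31, q=2
…
i=5: a=6 ⇒ p=2207, q=141
…
i=7: a=1 ⇒ p=18016, q=1151
i=8: a=1 ⇒ p=33825, q=2161
i=9: a=1 ⇒ p=51841, q=3312
fundamental: x₁=51841, y₁=3312  (since 2687489281 − 245·10969344 = 1)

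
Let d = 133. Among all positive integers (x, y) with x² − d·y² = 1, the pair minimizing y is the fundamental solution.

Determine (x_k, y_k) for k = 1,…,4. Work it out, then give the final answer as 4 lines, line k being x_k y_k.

2588599 224460
13401689565601 1162073863080
69383200415647777399 6016286479789825380
359210566425477440164982401 31147506330593762303822160

d=133: √d = [11; 1,1,7,5,1,…,1,1,22] (ℓ=16, even), read p_15/q_15
k=0  a_k=11  p_k/q_k = 11/1
k=1  a_k=1  p_k/q_k = 12/1
k=2  a_k=1  p_k/q_k = 23/2
k=3  a_k=7  p_k/q_k = 173/15
k=4  a_k=5  p_k/q_k = 888/77
k=5  a_k=1  p_k/q_k = 1061/92
k=6  a_k=1  p_k/q_k = 1949/169
k=7  a_k=1  p_k/q_k = 3010/261
…
k=10  a_k=1  p_k/q_k = 18948/1643
k=11  a_k=1  p_k/q_k = 29927/2595
k=12  a_k=5  p_k/q_k = 168583/14618
k=13  a_k=7  p_k/q_k = 1210008/104921
k=14  a_k=1  p_k/q_k = 1378591/119539
k=15  a_k=1  p_k/q_k = 2588599/224460
(x₁, y₁) = (2588599, 224460);  2588599² − 133·224460² = 1 ✓
k=2:  x_2 = 2588599·2588599+133·224460·224460 = 13401689565601,  y_2 = 2588599·224460+224460·2588599 = 1162073863080
k=3:  x_3 = 2588599·13401689565601+133·224460·1162073863080 = 69383200415647777399,  y_3 = 2588599·1162073863080+224460·13401689565601 = 6016286479789825380
k=4:  x_4 = 2588599·69383200415647777399+133·224460·6016286479789825380 = 359210566425477440164982401,  y_4 = 2588599·6016286479789825380+224460·69383200415647777399 = 31147506330593762303822160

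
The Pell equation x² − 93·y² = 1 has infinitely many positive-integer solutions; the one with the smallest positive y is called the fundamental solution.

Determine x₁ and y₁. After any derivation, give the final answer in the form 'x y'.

12151 1260

[9; 1,1,1,4,6,4,1,1,1,18] for √93; ℓ=10 ⇒ convergent index 9
i=0: a=9 ⇒ p=9, q=1
i=1: a=1 ⇒ p=10, q=1
i=2: a=1 ⇒ p=19, q=2
i=3: a=1 ⇒ p=29, q=3
i=4: a=4 ⇒ p=135, q=14
…
i=7: a=1 ⇒ p=4330, q=449
i=8: a=1 ⇒ p=7821, q=811
i=9: a=1 ⇒ p=12151, q=1260
→ (12151, 1260).  Check: 12151²=147646801, 93·1260²=147646800, difference 1.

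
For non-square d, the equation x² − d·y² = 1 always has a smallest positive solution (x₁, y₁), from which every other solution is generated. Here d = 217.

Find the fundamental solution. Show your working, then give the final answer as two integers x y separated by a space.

3844063 260952

[14; 1,2,1,2,1,…,2,1,28] for √217; ℓ=16 ⇒ convergent index 15
a_0=14:  p_0=14·1+0=14,  q_0=14·0+1=1
…
a_2=2:  p_2=2·15+14=44,  q_2=2·1+1=3
a_3=1:  p_3=1·44+15=59,  q_3=1·3+1=4
a_4=2:  p_4=2·59+44=162,  q_4=2·4+3=11
…
a_8=4:  p_8=4·3668+383=15055,  q_8=4·249+26=1022
a_9=9:  p_9=9·15055+3668=139163,  q_9=9·1022+249=9447
a_10=1:  p_10=1·139163+15055=154218,  q_10=1·9447+1022=10469
a_11=1:  p_11=1·154218+139163=293381,  q_11=1·10469+9447=19916
…
a_14=2:  p_14=2·1034361+740980=2809702,  q_14=2·70217+50301=190735
a_15=1:  p_15=1·2809702+1034361=3844063,  q_15=1·190735+70217=260952
fundamental: x₁=3844063, y₁=260952  (since 14776820347969 − 217·68095946304 = 1)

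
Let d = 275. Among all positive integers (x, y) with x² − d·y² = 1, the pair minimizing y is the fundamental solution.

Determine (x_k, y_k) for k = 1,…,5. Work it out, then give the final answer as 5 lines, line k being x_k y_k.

199 12
79201 4776
31521799 1900836
12545596801 756527952
4993116004999 301096224060

√275 → a₀=16, period (1,1,2,1,1,32); ℓ=6 even so k=5
step 0: (16, 1)  from 16·(1,0) + (0,1)
step 1: (17, 1)  from 1·(16,1) + (1,0)
step 2: (33, 2)  from 1·(17,1) + (16,1)
…
step 4: (116, 7)  from 1·(83,5) + (33,2)
step 5: (199, 12)  from 1·(116,7) + (83,5)
(x₁, y₁) = (199, 12);  199² − 275·12² = 1 ✓
(199+12√275)^2 = 79201 + 4776√275
(199+12√275)^3 = 31521799 + 1900836√275
(199+12√275)^4 = 12545596801 + 756527952√275
(199+12√275)^5 = 4993116004999 + 301096224060√275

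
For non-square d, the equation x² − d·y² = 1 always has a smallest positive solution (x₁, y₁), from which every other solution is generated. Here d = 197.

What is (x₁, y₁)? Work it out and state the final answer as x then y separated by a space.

393 28

√197 → a₀=14, period (28); ℓ=1 odd so k=1
a_0=14:  p_0=14·1+0=14,  q_0=14·0+1=1
a_1=28:  p_1=28·14+1=393,  q_1=28·1+0=28
→ (393, 28).  Check: 393²=154449, 197·28²=154448, difference 1.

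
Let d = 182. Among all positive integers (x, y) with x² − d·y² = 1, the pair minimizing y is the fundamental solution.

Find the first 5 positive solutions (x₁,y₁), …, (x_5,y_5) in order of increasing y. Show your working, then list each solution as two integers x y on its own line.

√182 → a₀=13, period (2,26); ℓ=2 even so k=1
k=0  a_k=13  p_k/q_k = 13/1
k=1  a_k=2  p_k/q_k = 27/2
(x₁, y₁) = (27, 2);  27² − 182·2² = 1 ✓
(x_2, y_2) = (27·27 + 182·2·2, 27·2 + 2·27) = (1457, 108)
(x_3, y_3) = (27·1457 + 182·2·108, 27·108 + 2·1457) = (78651, 5830)
(x_4, y_4) = (27·78651 + 182·2·5830, 27·5830 + 2·78651) = (4245697, 314712)
(x_5, y_5) = (27·4245697 + 182·2·314712, 27·314712 + 2·4245697) = (229188987, 16988618)

27 2
1457 108
78651 5830
4245697 314712
229188987 16988618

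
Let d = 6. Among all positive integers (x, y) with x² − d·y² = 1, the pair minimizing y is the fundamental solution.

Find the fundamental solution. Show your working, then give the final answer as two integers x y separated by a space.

d=6: √d = [2; 2,4] (ℓ=2, even), read p_1/q_1
k=0  a_k=2  p_k/q_k = 2/1
k=1  a_k=2  p_k/q_k = 5/2
(x₁, y₁) = (5, 2);  5² − 6·2² = 1 ✓

5 2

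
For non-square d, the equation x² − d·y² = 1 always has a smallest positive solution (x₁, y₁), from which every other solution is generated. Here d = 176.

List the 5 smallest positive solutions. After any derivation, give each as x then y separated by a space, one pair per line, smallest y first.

199 15
79201 5970
31521799 2376045
12545596801 945659940
4993116004999 376370280075

√176 → a₀=13, period (3,1,3,26); ℓ=4 even so k=3
i=0: a=13 ⇒ p=13, q=1
i=1: a=3 ⇒ p=40, q=3
i=2: a=1 ⇒ p=53, q=4
i=3: a=3 ⇒ p=199, q=15
fundamental: x₁=199, y₁=15  (since 39601 − 176·225 = 1)
k=2:  x_2 = 199·199+176·15·15 = 79201,  y_2 = 199·15+15·199 = 5970
k=3:  x_3 = 199·79201+176·15·5970 = 31521799,  y_3 = 199·5970+15·79201 = 2376045
k=4:  x_4 = 199·31521799+176·15·2376045 = 12545596801,  y_4 = 199·2376045+15·31521799 = 945659940
k=5:  x_5 = 199·12545596801+176·15·945659940 = 4993116004999,  y_5 = 199·945659940+15·12545596801 = 376370280075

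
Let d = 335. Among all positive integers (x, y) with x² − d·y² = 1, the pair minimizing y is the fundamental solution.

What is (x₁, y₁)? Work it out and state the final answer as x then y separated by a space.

604 33

d=335: √d = [18; 3,3,3,36] (ℓ=4, even), read p_3/q_3
i=0: a=18 ⇒ p=18, q=1
i=1: a=3 ⇒ p=55, q=3
i=2: a=3 ⇒ p=183, q=10
i=3: a=3 ⇒ p=604, q=33
→ (604, 33).  Check: 604²=364816, 335·33²=364815, difference 1.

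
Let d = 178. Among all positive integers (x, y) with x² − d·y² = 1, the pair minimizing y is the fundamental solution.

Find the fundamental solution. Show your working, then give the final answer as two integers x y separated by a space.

√178 → a₀=13, period (2,1,12,1,2,26); ℓ=6 even so k=5
k=0  a_k=13  p_k/q_k = 13/1
k=1  a_k=2  p_k/q_k = 27/2
k=2  a_k=1  p_k/q_k = 40/3
…
k=4  a_k=1  p_k/q_k = 547/41
k=5  a_k=2  p_k/q_k = 1601/120
→ (1601, 120).  Check: 1601²=2563201, 178·120²=2563200, difference 1.

1601 120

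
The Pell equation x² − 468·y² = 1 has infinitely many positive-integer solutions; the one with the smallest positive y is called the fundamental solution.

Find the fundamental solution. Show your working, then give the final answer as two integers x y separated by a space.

√468 = [21; 1,1,1,2,1,1,1,42, …], period ℓ=8 (even) → k=7
a_0=21:  p_0=21·1+0=21,  q_0=21·0+1=1
…
a_3=1:  p_3=1·43+22=65,  q_3=1·2+1=3
a_4=2:  p_4=2·65+43=173,  q_4=2·3+2=8
…
a_6=1:  p_6=1·238+173=411,  q_6=1·11+8=19
a_7=1:  p_7=1·411+238=649,  q_7=1·19+11=30
(x₁, y₁) = (649, 30);  649² − 468·30² = 1 ✓

649 30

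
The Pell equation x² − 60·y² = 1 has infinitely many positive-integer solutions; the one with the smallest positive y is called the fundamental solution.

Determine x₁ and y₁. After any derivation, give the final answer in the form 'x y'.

√60 → a₀=7, period (1,2,1,14); ℓ=4 even so k=3
i=0: a=7 ⇒ p=7, q=1
…
i=2: a=2 ⇒ p=23, q=3
i=3: a=1 ⇒ p=31, q=4
fundamental: x₁=31, y₁=4  (since 961 − 60·16 = 1)

31 4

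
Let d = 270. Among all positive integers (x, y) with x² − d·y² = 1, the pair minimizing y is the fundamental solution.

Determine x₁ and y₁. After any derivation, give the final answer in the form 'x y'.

[16; 2,3,6,3,2,32] for √270; ℓ=6 ⇒ convergent index 5
step 0: (16, 1)  from 16·(1,0) + (0,1)
step 1: (33, 2)  from 2·(16,1) + (1,0)
…
step 4: (2284, 139)  from 3·(723,44) + (115,7)
step 5: (5291, 322)  from 2·(2284,139) + (723,44)
(x₁, y₁) = (5291, 322);  5291² − 270·322² = 1 ✓

5291 322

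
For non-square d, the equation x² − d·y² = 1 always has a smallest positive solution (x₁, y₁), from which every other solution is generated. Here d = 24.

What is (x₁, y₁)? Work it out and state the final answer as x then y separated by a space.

d=24: √d = [4; 1,8] (ℓ=2, even), read p_1/q_1
a_0=4:  p_0=4·1+0=4,  q_0=4·0+1=1
a_1=1:  p_1=1·4+1=5,  q_1=1·1+0=1
fundamental: x₁=5, y₁=1  (since 25 − 24·1 = 1)

5 1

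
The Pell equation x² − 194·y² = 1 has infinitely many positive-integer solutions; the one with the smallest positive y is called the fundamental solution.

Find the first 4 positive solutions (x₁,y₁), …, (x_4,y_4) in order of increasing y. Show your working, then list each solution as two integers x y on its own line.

√194 = [13; 1,12,1,26, …], period ℓ=4 (even) → k=3
k=0  a_k=13  p_k/q_k = 13/1
k=1  a_k=1  p_k/q_k = 14/1
k=2  a_k=12  p_k/q_k = 181/13
k=3  a_k=1  p_k/q_k = 195/14
(x₁, y₁) = (195, 14);  195² − 194·14² = 1 ✓
(x_2, y_2) = (195·195 + 194·14·14, 195·14 + 14·195) = (76049, 5460)
(x_3, y_3) = (195·76049 + 194·14·5460, 195·5460 + 14·76049) = (29658915, 2129386)
(x_4, y_4) = (195·29658915 + 194·14·2129386, 195·2129386 + 14·29658915) = (11566900801, 830455080)

195 14
76049 5460
29658915 2129386
11566900801 830455080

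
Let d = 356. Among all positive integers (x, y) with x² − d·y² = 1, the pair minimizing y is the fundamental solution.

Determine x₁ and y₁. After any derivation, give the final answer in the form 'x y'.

500001 26500

√356 → a₀=18, period (1,6,1,1,2,…,6,1,36); ℓ=14 even so k=13
a_0=18:  p_0=18·1+0=18,  q_0=18·0+1=1
a_1=1:  p_1=1·18+1=19,  q_1=1·1+0=1
a_2=6:  p_2=6·19+18=132,  q_2=6·1+1=7
a_3=1:  p_3=1·132+19=151,  q_3=1·7+1=8
…
a_5=2:  p_5=2·283+151=717,  q_5=2·15+8=38
a_6=1:  p_6=1·717+283=1000,  q_6=1·38+15=53
…
a_8=1:  p_8=1·8717+1000=9717,  q_8=1·462+53=515
…
a_10=1:  p_10=1·28151+9717=37868,  q_10=1·1492+515=2007
a_11=1:  p_11=1·37868+28151=66019,  q_11=1·2007+1492=3499
a_12=6:  p_12=6·66019+37868=433982,  q_12=6·3499+2007=23001
a_13=1:  p_13=1·433982+66019=500001,  q_13=1·23001+3499=26500
fundamental: x₁=500001, y₁=26500  (since 250001000001 − 356·702250000 = 1)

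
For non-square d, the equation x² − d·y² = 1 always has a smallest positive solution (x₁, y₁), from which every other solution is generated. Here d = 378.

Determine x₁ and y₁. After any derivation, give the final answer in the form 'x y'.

8749 450

d=378: √d = [19; 2,3,1,4,1,3,2,38] (ℓ=8, even), read p_7/q_7
step 0: (19, 1)  from 19·(1,0) + (0,1)
step 1: (39, 2)  from 2·(19,1) + (1,0)
step 2: (136, 7)  from 3·(39,2) + (19,1)
step 3: (175, 9)  from 1·(136,7) + (39,2)
step 4: (836, 43)  from 4·(175,9) + (136,7)
step 5: (1011, 52)  from 1·(836,43) + (175,9)
step 6: (3869, 199)  from 3·(1011,52) + (836,43)
step 7: (8749, 450)  from 2·(3869,199) + (1011,52)
→ (8749, 450).  Check: 8749²=76545001, 378·450²=76545000, difference 1.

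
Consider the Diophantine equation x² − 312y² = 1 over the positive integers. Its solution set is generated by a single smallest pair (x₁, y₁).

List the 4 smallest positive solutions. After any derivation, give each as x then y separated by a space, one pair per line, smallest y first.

53 3
5617 318
595349 33705
63101377 3572412

√312 → a₀=17, period (1,1,1,34); ℓ=4 even so k=3
k=0  a_k=17  p_k/q_k = 17/1
k=1  a_k=1  p_k/q_k = 18/1
k=2  a_k=1  p_k/q_k = 35/2
k=3  a_k=1  p_k/q_k = 53/3
→ (53, 3).  Check: 53²=2809, 312·3²=2808, difference 1.
n=2: (53,3)∘(53,3) = (53·53+312·3·3, 53·3+3·53) = (5617,318)
n=3: (5617,318)∘(53,3) = (53·5617+312·3·318, 53·318+3·5617) = (595349,33705)
n=4: (595349,33705)∘(53,3) = (53·595349+312·3·33705, 53·33705+3·595349) = (63101377,3572412)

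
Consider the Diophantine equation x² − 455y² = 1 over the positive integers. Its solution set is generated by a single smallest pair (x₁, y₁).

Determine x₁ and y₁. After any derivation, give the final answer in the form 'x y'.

√455 → a₀=21, period (3,42); ℓ=2 even so k=1
a_0=21:  p_0=21·1+0=21,  q_0=21·0+1=1
a_1=3:  p_1=3·21+1=64,  q_1=3·1+0=3
fundamental: x₁=64, y₁=3  (since 4096 − 455·9 = 1)

64 3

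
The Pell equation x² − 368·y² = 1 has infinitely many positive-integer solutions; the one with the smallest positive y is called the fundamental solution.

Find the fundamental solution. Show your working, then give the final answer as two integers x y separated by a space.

1151 60

√368 = [19; 5,2,5,38, …], period ℓ=4 (even) → k=3
i=0: a=19 ⇒ p=19, q=1
i=1: a=5 ⇒ p=96, q=5
i=2: a=2 ⇒ p=211, q=11
i=3: a=5 ⇒ p=1151, q=60
→ (1151, 60).  Check: 1151²=1324801, 368·60²=1324800, difference 1.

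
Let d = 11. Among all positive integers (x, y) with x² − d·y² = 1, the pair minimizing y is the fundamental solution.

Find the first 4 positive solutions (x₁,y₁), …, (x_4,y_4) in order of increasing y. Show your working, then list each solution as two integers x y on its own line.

10 3
199 60
3970 1197
79201 23880

√11 = [3; 3,6, …], period ℓ=2 (even) → k=1
a_0=3:  p_0=3·1+0=3,  q_0=3·0+1=1
a_1=3:  p_1=3·3+1=10,  q_1=3·1+0=3
fundamental: x₁=10, y₁=3  (since 100 − 11·9 = 1)
(10+3√11)^2 = 199 + 60√11
(10+3√11)^3 = 3970 + 1197√11
(10+3√11)^4 = 79201 + 23880√11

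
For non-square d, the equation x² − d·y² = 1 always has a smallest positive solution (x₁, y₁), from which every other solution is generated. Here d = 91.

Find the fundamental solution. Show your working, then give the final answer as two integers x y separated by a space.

1574 165

√91 = [9; 1,1,5,1,5,1,1,18, …], period ℓ=8 (even) → k=7
i=0: a=9 ⇒ p=9, q=1
…
i=2: a=1 ⇒ p=19, q=2
…
i=6: a=1 ⇒ p=849, q=89
i=7: a=1 ⇒ p=1574, q=165
→ (1574, 165).  Check: 1574²=2477476, 91·165²=2477475, difference 1.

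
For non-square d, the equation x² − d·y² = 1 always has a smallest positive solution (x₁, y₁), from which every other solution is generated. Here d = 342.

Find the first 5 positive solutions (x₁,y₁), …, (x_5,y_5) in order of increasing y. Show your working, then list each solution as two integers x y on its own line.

37 2
2737 148
202501 10950
14982337 810152
1108490437 59940298

d=342: √d = [18; 2,36] (ℓ=2, even), read p_1/q_1
i=0: a=18 ⇒ p=18, q=1
i=1: a=2 ⇒ p=37, q=2
fundamental: x₁=37, y₁=2  (since 1369 − 342·4 = 1)
(x_2, y_2) = (37·37 + 342·2·2, 37·2 + 2·37) = (2737, 148)
(x_3, y_3) = (37·2737 + 342·2·148, 37·148 + 2·2737) = (202501, 10950)
(x_4, y_4) = (37·202501 + 342·2·10950, 37·10950 + 2·202501) = (14982337, 810152)
(x_5, y_5) = (37·14982337 + 342·2·810152, 37·810152 + 2·14982337) = (1108490437, 59940298)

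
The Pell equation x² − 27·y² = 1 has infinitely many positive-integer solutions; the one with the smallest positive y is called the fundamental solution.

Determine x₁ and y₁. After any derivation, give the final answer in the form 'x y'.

d=27: √d = [5; 5,10] (ℓ=2, even), read p_1/q_1
k=0  a_k=5  p_k/q_k = 5/1
k=1  a_k=5  p_k/q_k = 26/5
→ (26, 5).  Check: 26²=676, 27·5²=675, difference 1.

26 5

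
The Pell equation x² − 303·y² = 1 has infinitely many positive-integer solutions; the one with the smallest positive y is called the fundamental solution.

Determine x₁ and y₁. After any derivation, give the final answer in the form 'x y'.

2524 145

√303 = [17; 2,2,5,2,2,34, …], period ℓ=6 (even) → k=5
k=0  a_k=17  p_k/q_k = 17/1
k=1  a_k=2  p_k/q_k = 35/2
k=2  a_k=2  p_k/q_k = 87/5
…
k=4  a_k=2  p_k/q_k = 1027/59
k=5  a_k=2  p_k/q_k = 2524/145
→ (2524, 145).  Check: 2524²=6370576, 303·145²=6370575, difference 1.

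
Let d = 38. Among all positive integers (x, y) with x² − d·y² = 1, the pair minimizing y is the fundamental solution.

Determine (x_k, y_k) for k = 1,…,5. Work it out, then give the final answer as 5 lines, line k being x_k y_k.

d=38: √d = [6; 6,12] (ℓ=2, even), read p_1/q_1
a_0=6:  p_0=6·1+0=6,  q_0=6·0+1=1
a_1=6:  p_1=6·6+1=37,  q_1=6·1+0=6
→ (37, 6).  Check: 37²=1369, 38·6²=1368, difference 1.
(x_2, y_2) = (37·37 + 38·6·6, 37·6 + 6·37) = (2737, 444)
(x_3, y_3) = (37·2737 + 38·6·444, 37·444 + 6·2737) = (202501, 32850)
(x_4, y_4) = (37·202501 + 38·6·32850, 37·32850 + 6·202501) = (14982337, 2430456)
(x_5, y_5) = (37·14982337 + 38·6·2430456, 37·2430456 + 6·14982337) = (1108490437, 179820894)

37 6
2737 444
202501 32850
14982337 2430456
1108490437 179820894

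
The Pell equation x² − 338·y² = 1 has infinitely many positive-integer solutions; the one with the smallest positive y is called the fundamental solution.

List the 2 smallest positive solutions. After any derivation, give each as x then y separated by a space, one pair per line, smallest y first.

114243 6214
26102926097 1419812004

√338 = [18; 2,1,1,2,36, …], period ℓ=5 (odd) → k=9
i=0: a=18 ⇒ p=18, q=1
…
i=3: a=1 ⇒ p=92, q=5
i=4: a=2 ⇒ p=239, q=13
i=5: a=36 ⇒ p=8696, q=473
i=6: a=2 ⇒ p=17631, q=959
i=7: a=1 ⇒ p=26327, q=1432
i=8: a=1 ⇒ p=43958, q=2391
i=9: a=2 ⇒ p=114243, q=6214
(x₁, y₁) = (114243, 6214);  114243² − 338·6214² = 1 ✓
k=2:  x_2 = 114243·114243+338·6214·6214 = 26102926097,  y_2 = 114243·6214+6214·114243 = 1419812004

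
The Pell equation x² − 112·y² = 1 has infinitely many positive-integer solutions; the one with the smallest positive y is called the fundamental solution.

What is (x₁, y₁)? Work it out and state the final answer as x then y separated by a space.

[10; 1,1,2,1,1,20] for √112; ℓ=6 ⇒ convergent index 5
k=0  a_k=10  p_k/q_k = 10/1
k=1  a_k=1  p_k/q_k = 11/1
k=2  a_k=1  p_k/q_k = 21/2
k=3  a_k=2  p_k/q_k = 53/5
k=4  a_k=1  p_k/q_k = 74/7
k=5  a_k=1  p_k/q_k = 127/12
→ (127, 12).  Check: 127²=16129, 112·12²=16128, difference 1.

127 12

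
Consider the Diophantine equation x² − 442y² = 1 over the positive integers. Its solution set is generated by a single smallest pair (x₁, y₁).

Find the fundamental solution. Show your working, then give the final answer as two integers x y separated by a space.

√442 = [21; 42, …], period ℓ=1 (odd) → k=1
i=0: a=21 ⇒ p=21, q=1
i=1: a=42 ⇒ p=883, q=42
(x₁, y₁) = (883, 42);  883² − 442·42² = 1 ✓

883 42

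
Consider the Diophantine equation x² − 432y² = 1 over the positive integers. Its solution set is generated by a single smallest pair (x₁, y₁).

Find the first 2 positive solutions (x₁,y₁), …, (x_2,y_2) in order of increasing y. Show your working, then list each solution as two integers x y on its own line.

1351 65
3650401 175630

√432 = [20; 1,3,1,1,1,3,1,40, …], period ℓ=8 (even) → k=7
i=0: a=20 ⇒ p=20, q=1
i=1: a=1 ⇒ p=21, q=1
i=2: a=3 ⇒ p=83, q=4
…
i=6: a=3 ⇒ p=1060, q=51
i=7: a=1 ⇒ p=1351, q=65
→ (1351, 65).  Check: 1351²=1825201, 432·65²=1825200, difference 1.
k=2:  x_2 = 1351·1351+432·65·65 = 3650401,  y_2 = 1351·65+65·1351 = 175630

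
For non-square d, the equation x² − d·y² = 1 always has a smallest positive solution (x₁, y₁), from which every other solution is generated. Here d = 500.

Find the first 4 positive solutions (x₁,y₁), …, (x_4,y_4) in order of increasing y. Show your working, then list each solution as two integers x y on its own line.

√500 → a₀=22, period (2,1,3,2,1,…,1,2,44); ℓ=14 even so k=13
step 0: (22, 1)  from 22·(1,0) + (0,1)
step 1: (45, 2)  from 2·(22,1) + (1,0)
step 2: (67, 3)  from 1·(45,2) + (22,1)
…
step 4: (559, 25)  from 2·(246,11) + (67,3)
step 5: (805, 36)  from 1·(559,25) + (246,11)
step 6: (1364, 61)  from 1·(805,36) + (559,25)
…
step 8: (15809, 707)  from 1·(14445,646) + (1364,61)
step 9: (30254, 1353)  from 1·(15809,707) + (14445,646)
step 10: (76317, 3413)  from 2·(30254,1353) + (15809,707)
step 11: (259205, 11592)  from 3·(76317,3413) + (30254,1353)
step 12: (335522, 15005)  from 1·(259205,11592) + (76317,3413)
step 13: (930249, 41602)  from 2·(335522,15005) + (259205,11592)
(x₁, y₁) = (930249, 41602);  930249² − 500·41602² = 1 ✓
k=2:  x_2 = 930249·930249+500·41602·41602 = 1730726404001,  y_2 = 930249·41602+41602·930249 = 77400437796
k=3:  x_3 = 930249·1730726404001+500·41602·77400437796 = 3220013013190122249,  y_3 = 930249·77400437796+41602·1730726404001 = 144003359718540806
k=4:  x_4 = 930249·3220013013190122249+500·41602·144003359718540806 = 5990827771012465337616001,  y_4 = 930249·144003359718540806+41602·3220013013190122249 = 267917962749548332043592

930249 41602
1730726404001 77400437796
3220013013190122249 144003359718540806
5990827771012465337616001 267917962749548332043592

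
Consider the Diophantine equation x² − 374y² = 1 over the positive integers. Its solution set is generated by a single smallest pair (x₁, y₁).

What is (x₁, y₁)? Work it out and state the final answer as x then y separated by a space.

d=374: √d = [19; 2,1,18,1,2,38] (ℓ=6, even), read p_5/q_5
a_0=19:  p_0=19·1+0=19,  q_0=19·0+1=1
…
a_2=1:  p_2=1·39+19=58,  q_2=1·2+1=3
…
a_4=1:  p_4=1·1083+58=1141,  q_4=1·56+3=59
a_5=2:  p_5=2·1141+1083=3365,  q_5=2·59+56=174
→ (3365, 174).  Check: 3365²=11323225, 374·174²=11323224, difference 1.

3365 174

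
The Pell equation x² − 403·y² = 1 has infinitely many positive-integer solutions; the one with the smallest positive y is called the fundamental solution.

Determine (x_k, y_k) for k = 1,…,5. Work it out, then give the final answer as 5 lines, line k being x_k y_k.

669878 33369
897473069767 44706317964
1202394930058086974 59895557730143415
1610915821914004898868577 80245432842261314788776
2158234137903017152358511160238 107509300122956754498421235241

√403 = [20; 13,2,1,3,1,3,1,2,13,40, …], period ℓ=10 (even) → k=9
i=0: a=20 ⇒ p=20, q=1
i=1: a=13 ⇒ p=261, q=13
…
i=3: a=1 ⇒ p=803, q=40
…
i=7: a=1 ⇒ p=17967, q=895
i=8: a=2 ⇒ p=50147, q=2498
i=9: a=13 ⇒ p=669878, q=33369
fundamental: x₁=669878, y₁=33369  (since 448736534884 − 403·1113490161 = 1)
k=2:  x_2 = 669878·669878+403·33369·33369 = 897473069767,  y_2 = 669878·33369+33369·669878 = 44706317964
k=3:  x_3 = 669878·897473069767+403·33369·44706317964 = 1202394930058086974,  y_3 = 669878·44706317964+33369·897473069767 = 59895557730143415
k=4:  x_4 = 669878·1202394930058086974+403·33369·59895557730143415 = 1610915821914004898868577,  y_4 = 669878·59895557730143415+33369·1202394930058086974 = 80245432842261314788776
k=5:  x_5 = 669878·1610915821914004898868577+403·33369·80245432842261314788776 = 2158234137903017152358511160238,  y_5 = 669878·80245432842261314788776+33369·1610915821914004898868577 = 107509300122956754498421235241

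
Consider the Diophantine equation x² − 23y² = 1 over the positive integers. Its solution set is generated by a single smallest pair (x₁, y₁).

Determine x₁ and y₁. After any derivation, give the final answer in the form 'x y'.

d=23: √d = [4; 1,3,1,8] (ℓ=4, even), read p_3/q_3
step 0: (4, 1)  from 4·(1,0) + (0,1)
step 1: (5, 1)  from 1·(4,1) + (1,0)
step 2: (19, 4)  from 3·(5,1) + (4,1)
step 3: (24, 5)  from 1·(19,4) + (5,1)
fundamental: x₁=24, y₁=5  (since 576 − 23·25 = 1)

24 5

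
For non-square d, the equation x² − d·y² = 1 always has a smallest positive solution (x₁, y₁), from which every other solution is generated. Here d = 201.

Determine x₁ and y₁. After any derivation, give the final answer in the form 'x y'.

515095 36332

√201 = [14; 5,1,1,1,2,…,1,5,28, …], period ℓ=14 (even) → k=13
i=0: a=14 ⇒ p=14, q=1
i=1: a=5 ⇒ p=71, q=5
i=2: a=1 ⇒ p=85, q=6
i=3: a=1 ⇒ p=156, q=11
i=4: a=1 ⇒ p=241, q=17
i=5: a=2 ⇒ p=638, q=45
i=6: a=1 ⇒ p=879, q=62
i=7: a=8 ⇒ p=7670, q=541
i=8: a=1 ⇒ p=8549, q=603
i=9: a=2 ⇒ p=24768, q=1747
…
i=11: a=1 ⇒ p=58085, q=4097
i=12: a=1 ⇒ p=91402, q=6447
i=13: a=5 ⇒ p=515095, q=36332
(x₁, y₁) = (515095, 36332);  515095² − 201·36332² = 1 ✓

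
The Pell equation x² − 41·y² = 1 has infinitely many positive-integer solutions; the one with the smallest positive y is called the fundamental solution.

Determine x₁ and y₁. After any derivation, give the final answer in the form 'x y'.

√41 → a₀=6, period (2,2,12); ℓ=3 odd so k=5
i=0: a=6 ⇒ p=6, q=1
…
i=4: a=2 ⇒ p=826, q=129
i=5: a=2 ⇒ p=2049, q=320
→ (2049, 320).  Check: 2049²=4198401, 41·320²=4198400, difference 1.

2049 320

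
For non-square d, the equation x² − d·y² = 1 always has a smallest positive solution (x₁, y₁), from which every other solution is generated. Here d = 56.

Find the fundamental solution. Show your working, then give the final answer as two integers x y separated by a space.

√56 → a₀=7, period (2,14); ℓ=2 even so k=1
i=0: a=7 ⇒ p=7, q=1
i=1: a=2 ⇒ p=15, q=2
fundamental: x₁=15, y₁=2  (since 225 − 56·4 = 1)

15 2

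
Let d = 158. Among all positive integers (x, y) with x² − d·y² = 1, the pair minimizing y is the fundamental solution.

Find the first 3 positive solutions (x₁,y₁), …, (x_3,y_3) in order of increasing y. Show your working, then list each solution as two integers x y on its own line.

[12; 1,1,3,12,3,1,1,24] for √158; ℓ=8 ⇒ convergent index 7
step 0: (12, 1)  from 12·(1,0) + (0,1)
step 1: (13, 1)  from 1·(12,1) + (1,0)
…
step 6: (4412, 351)  from 1·(3331,265) + (1081,86)
step 7: (7743, 616)  from 1·(4412,351) + (3331,265)
fundamental: x₁=7743, y₁=616  (since 59954049 − 158·379456 = 1)
(x_2, y_2) = (7743·7743 + 158·616·616, 7743·616 + 616·7743) = (119908097, 9539376)
(x_3, y_3) = (7743·119908097 + 158·616·9539376, 7743·9539376 + 616·119908097) = (1856896782399, 147726776120)

7743 616
119908097 9539376
1856896782399 147726776120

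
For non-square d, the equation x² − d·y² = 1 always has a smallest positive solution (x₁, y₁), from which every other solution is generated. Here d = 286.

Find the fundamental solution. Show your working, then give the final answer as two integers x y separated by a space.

[16; 1,10,3,3,2,3,3,10,1,32] for √286; ℓ=10 ⇒ convergent index 9
step 0: (16, 1)  from 16·(1,0) + (0,1)
…
step 3: (575, 34)  from 3·(186,11) + (17,1)
step 4: (1911, 113)  from 3·(575,34) + (186,11)
…
step 8: (512132, 30283)  from 10·(49703,2939) + (15102,893)
step 9: (561835, 33222)  from 1·(512132,30283) + (49703,2939)
→ (561835, 33222).  Check: 561835²=315658567225, 286·33222²=315658567224, difference 1.

561835 33222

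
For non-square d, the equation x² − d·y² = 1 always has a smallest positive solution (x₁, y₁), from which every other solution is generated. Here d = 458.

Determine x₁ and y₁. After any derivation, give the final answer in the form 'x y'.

22899 1070

√458 → a₀=21, period (2,2,42); ℓ=3 odd so k=5
k=0  a_k=21  p_k/q_k = 21/1
…
k=2  a_k=2  p_k/q_k = 107/5
…
k=4  a_k=2  p_k/q_k = 9181/429
k=5  a_k=2  p_k/q_k = 22899/1070
fundamental: x₁=22899, y₁=1070  (since 524364201 − 458·1144900 = 1)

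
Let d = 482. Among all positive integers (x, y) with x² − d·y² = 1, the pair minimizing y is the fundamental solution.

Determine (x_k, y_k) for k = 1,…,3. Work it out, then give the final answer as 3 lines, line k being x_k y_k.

√482 → a₀=21, period (1,20,1,42); ℓ=4 even so k=3
i=0: a=21 ⇒ p=21, q=1
i=1: a=1 ⇒ p=22, q=1
i=2: a=20 ⇒ p=461, q=21
i=3: a=1 ⇒ p=483, q=22
(x₁, y₁) = (483, 22);  483² − 482·22² = 1 ✓
(483+22√482)^2 = 466577 + 21252√482
(483+22√482)^3 = 450712899 + 20529410√482

483 22
466577 21252
450712899 20529410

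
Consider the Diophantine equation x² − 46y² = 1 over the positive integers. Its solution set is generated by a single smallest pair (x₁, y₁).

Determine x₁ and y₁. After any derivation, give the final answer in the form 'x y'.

24335 3588

√46 → a₀=6, period (1,3,1,1,2,6,2,1,1,3,1,12); ℓ=12 even so k=11
i=0: a=6 ⇒ p=6, q=1
i=1: a=1 ⇒ p=7, q=1
i=2: a=3 ⇒ p=27, q=4
i=3: a=1 ⇒ p=34, q=5
i=4: a=1 ⇒ p=61, q=9
i=5: a=2 ⇒ p=156, q=23
i=6: a=6 ⇒ p=997, q=147
i=7: a=2 ⇒ p=2150, q=317
i=8: a=1 ⇒ p=3147, q=464
i=9: a=1 ⇒ p=5297, q=781
i=10: a=3 ⇒ p=19038, q=2807
i=11: a=1 ⇒ p=24335, q=3588
→ (24335, 3588).  Check: 24335²=592192225, 46·3588²=592192224, difference 1.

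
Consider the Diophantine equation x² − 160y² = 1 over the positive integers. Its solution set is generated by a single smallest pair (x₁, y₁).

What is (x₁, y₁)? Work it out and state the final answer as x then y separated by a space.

721 57

√160 → a₀=12, period (1,1,1,5,1,1,1,24); ℓ=8 even so k=7
step 0: (12, 1)  from 12·(1,0) + (0,1)
step 1: (13, 1)  from 1·(12,1) + (1,0)
…
step 6: (468, 37)  from 1·(253,20) + (215,17)
step 7: (721, 57)  from 1·(468,37) + (253,20)
→ (721, 57).  Check: 721²=519841, 160·57²=519840, difference 1.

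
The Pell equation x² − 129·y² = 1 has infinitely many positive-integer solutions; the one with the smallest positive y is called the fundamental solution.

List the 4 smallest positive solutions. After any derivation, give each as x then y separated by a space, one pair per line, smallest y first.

[11; 2,1,3,1,6,1,3,1,2,22] for √129; ℓ=10 ⇒ convergent index 9
k=0  a_k=11  p_k/q_k = 11/1
k=1  a_k=2  p_k/q_k = 23/2
…
k=3  a_k=3  p_k/q_k = 125/11
…
k=6  a_k=1  p_k/q_k = 1238/109
k=7  a_k=3  p_k/q_k = 4793/422
k=8  a_k=1  p_k/q_k = 6031/531
k=9  a_k=2  p_k/q_k = 16855/1484
(x₁, y₁) = (16855, 1484);  16855² − 129·1484² = 1 ✓
n=2: (16855,1484)∘(16855,1484) = (16855·16855+129·1484·1484, 16855·1484+1484·16855) = (568182049,50025640)
n=3: (568182049,50025640)∘(16855,1484) = (16855·568182049+129·1484·50025640, 16855·50025640+1484·568182049) = (19153416854935,1686364322916)
n=4: (19153416854935,1686364322916)∘(16855,1484) = (16855·19153416854935+129·1484·1686364322916, 16855·1686364322916+1484·19153416854935) = (645661681611676801,56847341275472720)

16855 1484
568182049 50025640
19153416854935 1686364322916
645661681611676801 56847341275472720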